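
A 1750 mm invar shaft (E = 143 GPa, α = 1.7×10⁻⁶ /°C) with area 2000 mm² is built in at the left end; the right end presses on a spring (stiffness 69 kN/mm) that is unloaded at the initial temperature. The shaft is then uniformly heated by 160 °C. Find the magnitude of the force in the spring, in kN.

The unrestrained thermal change is αΔT L = 1.7×10⁻⁶ × 160 × 1750 = 0.476 mm.
Let P be the compressive force at the spring. The shaft shortens elastically by PL/(AE) and the spring compresses by P/k; together these equal δ_free.
P [ L/(AE) + 1/k ] = δ_free → P [ 1750/(2000×143×10³) + 1/(69×10³) ] = 0.476.
P = 0.476 / 2.061×10⁻⁵ = 23090 N.

P ≈ 23.1 kN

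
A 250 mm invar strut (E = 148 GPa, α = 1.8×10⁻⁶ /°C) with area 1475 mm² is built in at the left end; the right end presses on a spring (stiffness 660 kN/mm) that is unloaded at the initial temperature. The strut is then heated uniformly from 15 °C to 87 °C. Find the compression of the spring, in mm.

If the spring were absent the strut would lengthen by αΔT L = 1.8×10⁻⁶ × 72 × 250 = 0.0324 mm.
Let P be the compressive force at the spring. The strut shortens elastically by PL/(AE) and the spring compresses by P/k; together these equal δ_free.
So P = δ_free / [L/(AE) + 1/k] = 0.0324 / [ 250/(1475×148×10³) + 1/(660×10³) ].
P = 0.0324 / 2.66×10⁻⁶ = 12180 N.
Spring compression = P/k = 12180/(660×10³) = 0.01845 mm.

δ ≈ 0.0185 mm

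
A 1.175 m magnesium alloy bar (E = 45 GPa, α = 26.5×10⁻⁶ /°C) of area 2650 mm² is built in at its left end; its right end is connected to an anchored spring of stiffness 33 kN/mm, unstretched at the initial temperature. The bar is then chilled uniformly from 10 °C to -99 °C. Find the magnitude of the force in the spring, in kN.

P ≈ 84.5 kN

If the spring were absent the bar would shorten by αΔT L = 26.5×10⁻⁶ × 109 × 1175 = 3.394 mm.
With a force P in the spring, the elastic change of the bar is PL/(AE) and that of the spring is P/k; compatibility requires their sum to equal δ_free.
So P = δ_free / [L/(AE) + 1/k] = 3.394 / [ 1175/(2650×45×10³) + 1/(33×10³) ].
P = 3.394 / 4.016×10⁻⁵ = 84520 N.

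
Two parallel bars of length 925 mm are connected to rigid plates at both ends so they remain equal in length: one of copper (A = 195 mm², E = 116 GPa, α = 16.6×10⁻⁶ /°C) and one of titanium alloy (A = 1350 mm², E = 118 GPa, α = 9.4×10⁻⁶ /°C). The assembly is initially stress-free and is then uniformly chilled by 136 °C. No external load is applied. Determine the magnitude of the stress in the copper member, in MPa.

The copper has the larger α, so on cooling it would change length more than the titanium alloy if both were free. The rigid plates force a common final length, so the copper is put into tension and the titanium alloy into compression, with equal and opposite forces P (no external load).
Setting the final lengths equal and cancelling L: (α₁ − α₂)ΔT = P/(A₁E₁) + P/(A₂E₂).
|α₁ − α₂|·ΔT = 7.2×10⁻⁶ × 136 = 0.0009792.
1/(A₁E₁) + 1/(A₂E₂) = 1/(195×116×10³) + 1/(1350×118×10³) = 5.049×10⁻⁸ N⁻¹.
P = 0.0009792 / 5.049×10⁻⁸ = 19400 N = 19.4 kN.
σ_{copper} = P/A₁ = 19400/195 = 99.46 MPa, tensile.

σ ≈ 99.5 MPa (tensile)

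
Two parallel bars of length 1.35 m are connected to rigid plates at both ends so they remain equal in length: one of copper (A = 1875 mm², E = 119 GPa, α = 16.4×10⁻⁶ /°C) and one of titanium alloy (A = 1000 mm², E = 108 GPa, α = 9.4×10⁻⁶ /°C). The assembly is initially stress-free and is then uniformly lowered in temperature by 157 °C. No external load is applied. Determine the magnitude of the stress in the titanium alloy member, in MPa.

σ ≈ 80 MPa (compressive)

Both members must finish at the same length. With the larger α, the copper tends to over-contract; the plates restrain it, putting the copper in tension and the titanium alloy in compression. With no external load the two internal forces are equal and opposite, magnitude P.
Setting the final lengths equal and cancelling L: (α₁ − α₂)ΔT = P/(A₁E₁) + P/(A₂E₂).
|α₁ − α₂|·ΔT = 7×10⁻⁶ × 157 = 0.001099.
1/(A₁E₁) + 1/(A₂E₂) = 1/(1875×119×10³) + 1/(1000×108×10³) = 1.374×10⁻⁸ N⁻¹.
P = 0.001099 / 1.374×10⁻⁸ = 79980 N = 79.98 kN.
σ_{titanium alloy} = P/A₂ = 79980/1000 = 79.98 MPa, compressive.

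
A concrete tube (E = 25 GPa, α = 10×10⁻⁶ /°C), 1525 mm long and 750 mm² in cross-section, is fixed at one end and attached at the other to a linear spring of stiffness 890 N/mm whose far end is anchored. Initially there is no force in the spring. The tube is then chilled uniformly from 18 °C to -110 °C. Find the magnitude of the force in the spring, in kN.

P ≈ 1.62 kN

If the spring were absent the tube would shorten by αΔT L = 10×10⁻⁶ × 128 × 1525 = 1.952 mm.
Let P be the tensile force in the spring. The tube extends elastically by PL/(AE) and the spring stretches by P/k; together these equal δ_free.
So P = δ_free / [L/(AE) + 1/k] = 1.952 / [ 1525/(750×25×10³) + 1/(890) ].
P = 1.952 / 0.001205 = 1620 N.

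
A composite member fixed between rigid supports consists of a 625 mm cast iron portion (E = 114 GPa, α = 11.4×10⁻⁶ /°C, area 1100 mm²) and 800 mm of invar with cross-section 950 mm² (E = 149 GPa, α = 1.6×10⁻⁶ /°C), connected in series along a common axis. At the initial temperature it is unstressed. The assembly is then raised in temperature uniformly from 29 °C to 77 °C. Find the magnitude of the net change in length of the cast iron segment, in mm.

With the walls removed the bar would change length by δ_free = Σ αᵢΔT Lᵢ = 11.4×10⁻⁶×48×625 + 1.6×10⁻⁶×48×800 = 0.4034 mm.
The walls prevent any net length change, so an axial force P (same in every segment) develops. Compatibility: P · Σ Lᵢ/(AᵢEᵢ) = δ_free.
The series flexibility is Σ Lᵢ/(AᵢEᵢ) = 625/(1100×114×10³) + 800/(950×149×10³) = 1.064×10⁻⁵ mm/N.
P = 0.4034 / 1.064×10⁻⁵ = 37930 N = 37.93 kN, compressive.
For the cast iron segment, free thermal change = 11.4×10⁻⁶×48×625 = 0.342 mm and elastic change from P = 37930×625/(1100×114×10³) = 0.1891 mm; these oppose, so the net change is 0.153 mm (segment lengthens).

|ΔL| ≈ 0.153 mm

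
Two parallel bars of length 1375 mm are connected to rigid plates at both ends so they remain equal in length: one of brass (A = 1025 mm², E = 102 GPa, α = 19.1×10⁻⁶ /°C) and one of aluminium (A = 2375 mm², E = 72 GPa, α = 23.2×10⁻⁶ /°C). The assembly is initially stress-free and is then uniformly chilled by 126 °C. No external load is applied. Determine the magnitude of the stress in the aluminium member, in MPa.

σ ≈ 14.1 MPa (tensile)

Both members must finish at the same length. With the larger α, the aluminium tends to over-contract; the plates restrain it, putting the aluminium in tension and the brass in compression. With no external load the two internal forces are equal and opposite, magnitude P.
Equating the net (thermal + elastic) strains gives |α₁ − α₂|·ΔT = P·[1/(A₁E₁) + 1/(A₂E₂)].
|α₁ − α₂|·ΔT = 4.1×10⁻⁶ × 126 = 0.0005166.
1/(A₁E₁) + 1/(A₂E₂) = 1/(1025×102×10³) + 1/(2375×72×10³) = 1.541×10⁻⁸ N⁻¹.
So P = 0.0005166 / 1.541×10⁻⁸ = 33.52 kN.
σ_{aluminium} = P/A₂ = 33520/2375 = 14.11 MPa, tensile.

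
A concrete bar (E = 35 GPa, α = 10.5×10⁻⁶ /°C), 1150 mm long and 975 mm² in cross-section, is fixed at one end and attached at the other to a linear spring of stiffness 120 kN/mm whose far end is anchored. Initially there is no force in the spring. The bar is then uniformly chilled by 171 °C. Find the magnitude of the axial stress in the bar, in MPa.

σ ≈ 50.4 MPa (tensile)

The unrestrained thermal change is αΔT L = 10.5×10⁻⁶ × 171 × 1150 = 2.065 mm.
Let P be the tensile force in the spring. The bar extends elastically by PL/(AE) and the spring stretches by P/k; together these equal δ_free.
P [ L/(AE) + 1/k ] = δ_free → P [ 1150/(975×35×10³) + 1/(120×10³) ] = 2.065.
P = 2.065 / 4.203×10⁻⁵ = 49120 N.
σ = P/A = 49120/975 = 50.38 MPa.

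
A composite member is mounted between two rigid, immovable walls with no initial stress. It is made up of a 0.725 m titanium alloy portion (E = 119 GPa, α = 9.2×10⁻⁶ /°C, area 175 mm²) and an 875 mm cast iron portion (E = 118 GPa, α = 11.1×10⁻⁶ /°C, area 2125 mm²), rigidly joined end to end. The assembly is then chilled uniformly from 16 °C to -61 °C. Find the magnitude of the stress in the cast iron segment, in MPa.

σ ≈ 15.5 MPa (tensile)

If the supports were absent, the total length change would be Σ αᵢΔT Lᵢ = 9.2×10⁻⁶×77×725 + 11.1×10⁻⁶×77×875 = 1.261 mm.
Since the ends are fixed, an axial force P builds up, equal in every segment, with P · Σ Lᵢ/(AᵢEᵢ) = δ_free.
Σ Lᵢ/(AᵢEᵢ) = 725/(175×119×10³) + 875/(2125×118×10³) = 3.83×10⁻⁵ mm/N.
Hence P = δ_free / Σ(L/AE) = 1.261/3.83×10⁻⁵ = 32.93 kN (tensile).
σ_{cast iron} = P / A = 32930 / 2125 = 15.5 MPa.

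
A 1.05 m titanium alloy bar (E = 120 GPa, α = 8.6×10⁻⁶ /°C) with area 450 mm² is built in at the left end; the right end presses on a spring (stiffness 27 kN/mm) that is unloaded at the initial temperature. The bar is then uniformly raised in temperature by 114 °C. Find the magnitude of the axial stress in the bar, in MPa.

If the spring were absent the bar would lengthen by αΔT L = 8.6×10⁻⁶ × 114 × 1050 = 1.029 mm.
Let P be the compressive force at the spring. The bar shortens elastically by PL/(AE) and the spring compresses by P/k; together these equal δ_free.
P [ L/(AE) + 1/k ] = δ_free → P [ 1050/(450×120×10³) + 1/(27×10³) ] = 1.029.
P = 1.029 / 5.648×10⁻⁵ = 18230 N.
σ = P/A = 18230/450 = 40.5 MPa.

σ ≈ 40.5 MPa (compressive)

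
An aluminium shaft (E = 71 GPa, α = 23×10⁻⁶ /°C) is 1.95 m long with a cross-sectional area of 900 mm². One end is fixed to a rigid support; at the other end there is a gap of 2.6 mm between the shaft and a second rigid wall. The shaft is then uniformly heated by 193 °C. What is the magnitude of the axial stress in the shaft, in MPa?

Unrestrained expansion: δ_free = αΔT L = 23×10⁻⁶ × 193 × 1950 = 8.656 mm.
The gap closes (δ_free > 2.6 mm) and the wall then resists a further 8.656 − 2.6 = 6.056 mm of expansion.
Compatibility: PL/(AE) = 6.056 mm, so σ = P/A = E × (6.056/1950) = 220.5 MPa.

σ ≈ 221 MPa (compressive)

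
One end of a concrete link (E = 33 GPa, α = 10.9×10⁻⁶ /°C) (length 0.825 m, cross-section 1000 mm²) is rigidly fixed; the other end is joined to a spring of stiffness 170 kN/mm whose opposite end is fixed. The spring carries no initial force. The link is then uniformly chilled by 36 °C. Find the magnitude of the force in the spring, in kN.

The unrestrained thermal change is αΔT L = 10.9×10⁻⁶ × 36 × 825 = 0.3237 mm.
Let P be the tensile force in the spring. The link extends elastically by PL/(AE) and the spring stretches by P/k; together these equal δ_free.
P [ L/(AE) + 1/k ] = δ_free → P [ 825/(1000×33×10³) + 1/(170×10³) ] = 0.3237.
P = 0.3237 / 3.088×10⁻⁵ = 10480 N.

P ≈ 10.5 kN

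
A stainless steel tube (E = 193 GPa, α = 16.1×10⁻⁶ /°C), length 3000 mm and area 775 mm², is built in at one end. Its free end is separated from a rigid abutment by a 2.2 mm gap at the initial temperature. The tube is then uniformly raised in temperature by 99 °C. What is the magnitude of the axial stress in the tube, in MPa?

Free thermal elongation = αΔT L = 16.1×10⁻⁶ × 99 × 3000 = 4.782 mm.
After closing the 2.2 mm clearance, 4.782 − 2.2 = 2.582 mm of expansion remains to be suppressed by the wall.
Compatibility: PL/(AE) = 2.582 mm, so σ = P/A = E × (2.582/3000) = 166.1 MPa.

σ ≈ 166 MPa (compressive)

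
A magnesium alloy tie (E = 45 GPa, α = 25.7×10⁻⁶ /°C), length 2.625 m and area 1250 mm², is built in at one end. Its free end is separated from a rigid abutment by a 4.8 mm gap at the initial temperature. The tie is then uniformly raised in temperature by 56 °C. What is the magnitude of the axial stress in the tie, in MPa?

If the wall were absent the tie would grow by αΔT L = 25.7×10⁻⁶ × 56 × 2625 = 3.778 mm.
Since δ_free = 3.78 mm is less than the 4.8 mm gap, the tie never touches the wall. No axial force develops.

σ ≈ 0 MPa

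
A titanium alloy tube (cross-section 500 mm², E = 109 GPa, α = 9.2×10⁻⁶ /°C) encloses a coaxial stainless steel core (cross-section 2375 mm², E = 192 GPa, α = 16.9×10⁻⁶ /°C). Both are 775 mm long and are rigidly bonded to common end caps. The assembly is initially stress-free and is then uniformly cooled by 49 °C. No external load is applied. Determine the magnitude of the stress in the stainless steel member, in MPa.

σ ≈ 7.73 MPa (tensile)

Equilibrium of a rigid end plate with no external load gives equal and opposite internal forces ±P in the two members. Since α_{stainless steel} > α_{titanium alloy}, cooling drives the stainless steel into tension and the titanium alloy into compression.
Setting the final lengths equal and cancelling L: (α₁ − α₂)ΔT = P/(A₁E₁) + P/(A₂E₂).
|α₁ − α₂|·ΔT = 7.7×10⁻⁶ × 49 = 0.0003773.
1/(A₁E₁) + 1/(A₂E₂) = 1/(500×109×10³) + 1/(2375×192×10³) = 2.054×10⁻⁸ N⁻¹.
So P = 0.0003773 / 2.054×10⁻⁸ = 18.37 kN.
σ_{stainless steel} = P/A₂ = 18370/2375 = 7.734 MPa, tensile.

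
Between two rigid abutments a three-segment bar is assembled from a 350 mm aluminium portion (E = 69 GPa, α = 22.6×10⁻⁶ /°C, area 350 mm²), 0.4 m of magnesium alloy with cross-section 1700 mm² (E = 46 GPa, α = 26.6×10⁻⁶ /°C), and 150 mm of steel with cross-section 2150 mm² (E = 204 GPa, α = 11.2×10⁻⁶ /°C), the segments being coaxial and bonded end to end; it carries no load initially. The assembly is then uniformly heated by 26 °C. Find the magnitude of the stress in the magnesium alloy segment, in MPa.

σ ≈ 15.5 MPa (compressive)

If the supports were absent, the total length change would be Σ αᵢΔT Lᵢ = 22.6×10⁻⁶×26×350 + 26.6×10⁻⁶×26×400 + 11.2×10⁻⁶×26×150 = 0.526 mm.
The rigid supports impose zero overall length change; the single axial force P common to all segments must satisfy P Σ Lᵢ/(AᵢEᵢ) = δ_free.
The series flexibility is Σ Lᵢ/(AᵢEᵢ) = 350/(350×69×10³) + 400/(1700×46×10³) + 150/(2150×204×10³) = 1.995×10⁻⁵ mm/N.
Hence P = δ_free / Σ(L/AE) = 0.526/1.995×10⁻⁵ = 26.37 kN (compressive).
σ_{magnesium alloy} = P / A = 26370 / 1700 = 15.51 MPa.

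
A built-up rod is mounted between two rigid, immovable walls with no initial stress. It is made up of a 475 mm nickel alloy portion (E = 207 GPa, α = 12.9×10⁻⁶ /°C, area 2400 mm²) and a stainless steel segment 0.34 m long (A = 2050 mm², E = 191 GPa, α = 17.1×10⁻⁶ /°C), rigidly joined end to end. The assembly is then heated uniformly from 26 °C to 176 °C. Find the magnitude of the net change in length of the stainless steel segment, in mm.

|ΔL| ≈ 0.0196 mm

Free thermal expansion of the whole bar: Σ αᵢΔT Lᵢ = 12.9×10⁻⁶×150×475 + 17.1×10⁻⁶×150×340 = 1.791 mm.
The rigid supports impose zero overall length change; the single axial force P common to all segments must satisfy P Σ Lᵢ/(AᵢEᵢ) = δ_free.
The series flexibility is Σ Lᵢ/(AᵢEᵢ) = 475/(2400×207×10³) + 340/(2050×191×10³) = 1.824×10⁻⁶ mm/N.
P = 1.791 / 1.824×10⁻⁶ = 981800 N = 981.8 kN, compressive.
For the stainless steel segment, free thermal change = 17.1×10⁻⁶×150×340 = 0.8721 mm and elastic change from P = 981800×340/(2050×191×10³) = 0.8525 mm; these oppose, so the net change is 0.0196 mm (segment lengthens).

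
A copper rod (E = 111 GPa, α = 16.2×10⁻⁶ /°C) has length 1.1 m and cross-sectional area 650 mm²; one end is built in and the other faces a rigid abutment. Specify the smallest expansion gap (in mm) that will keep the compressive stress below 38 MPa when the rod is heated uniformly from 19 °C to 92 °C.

g ≈ 0.924 mm

With no wall the rod would lengthen by αΔT L = 16.2×10⁻⁶ × 73 × 1100 = 1.301 mm.
A stress of 38 MPa corresponds to the wall pushing the rod back by σL/E = 38×1100/(111×10³) = 0.3766 mm.
The gap must absorb the remainder: g_min = 1.301 − 0.3766 = 0.9243 mm.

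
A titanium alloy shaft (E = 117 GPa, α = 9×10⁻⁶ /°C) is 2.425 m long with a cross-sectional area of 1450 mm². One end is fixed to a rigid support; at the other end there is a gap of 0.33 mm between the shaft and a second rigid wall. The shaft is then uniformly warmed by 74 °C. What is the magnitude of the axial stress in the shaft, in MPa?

Free thermal elongation = αΔT L = 9×10⁻⁶ × 74 × 2425 = 1.615 mm.
This exceeds the 0.33 mm gap, so the wall pushes back. The portion of expansion that must be recovered elastically is δ_free − gap = 1.615 − 0.33 = 1.285 mm.
That suppressed elongation corresponds to σ = E·Δ/L = 117×10³ × 1.285/2425 = 62 MPa.

σ ≈ 62 MPa (compressive)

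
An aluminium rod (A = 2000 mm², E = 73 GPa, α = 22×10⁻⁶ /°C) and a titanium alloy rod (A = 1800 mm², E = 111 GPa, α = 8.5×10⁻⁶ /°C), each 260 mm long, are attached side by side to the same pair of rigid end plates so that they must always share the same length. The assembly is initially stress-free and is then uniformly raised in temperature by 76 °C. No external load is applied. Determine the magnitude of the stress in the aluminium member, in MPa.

Equilibrium of a rigid end plate with no external load gives equal and opposite internal forces ±P in the two members. Since α_{aluminium} > α_{titanium alloy}, heating drives the aluminium into compression and the titanium alloy into tension.
Setting the final lengths equal and cancelling L: (α₁ − α₂)ΔT = P/(A₁E₁) + P/(A₂E₂).
|α₁ − α₂|·ΔT = 13.5×10⁻⁶ × 76 = 0.001026.
1/(A₁E₁) + 1/(A₂E₂) = 1/(2000×73×10³) + 1/(1800×111×10³) = 1.185×10⁻⁸ N⁻¹.
So P = 0.001026 / 1.185×10⁻⁸ = 86.55 kN.
σ_{aluminium} = P/A₁ = 86550/2000 = 43.28 MPa, compressive.

σ ≈ 43.3 MPa (compressive)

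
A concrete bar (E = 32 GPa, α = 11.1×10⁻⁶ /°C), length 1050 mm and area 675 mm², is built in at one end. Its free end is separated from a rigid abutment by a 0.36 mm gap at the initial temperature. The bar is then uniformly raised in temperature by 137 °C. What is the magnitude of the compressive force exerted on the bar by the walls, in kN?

If the wall were absent the bar would grow by αΔT L = 11.1×10⁻⁶ × 137 × 1050 = 1.597 mm.
The gap closes (δ_free > 0.36 mm) and the wall then resists a further 1.597 − 0.36 = 1.237 mm of expansion.
Compatibility: PL/(AE) = 1.237 mm, so σ = P/A = E × (1.237/1050) = 37.69 MPa.
P = σA = 37.69 × 675 = 25.44 kN.

P ≈ 25.4 kN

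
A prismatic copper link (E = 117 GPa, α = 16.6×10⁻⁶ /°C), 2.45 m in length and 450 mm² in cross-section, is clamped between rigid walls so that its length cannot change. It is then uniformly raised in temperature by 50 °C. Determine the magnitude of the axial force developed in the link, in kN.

With zero net strain, σ = E·αΔT = 117 GPa × 16.6×10⁻⁶ × 50 = 97.11 MPa.
Axial force P = σA = 97.11 × 450 = 43700 N = 43.7 kN, compressive.

P ≈ 43.7 kN (compressive)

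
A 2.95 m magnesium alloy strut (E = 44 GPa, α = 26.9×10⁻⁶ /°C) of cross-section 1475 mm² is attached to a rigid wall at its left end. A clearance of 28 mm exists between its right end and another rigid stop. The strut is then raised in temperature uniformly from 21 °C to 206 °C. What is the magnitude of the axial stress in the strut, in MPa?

Free thermal elongation = αΔT L = 26.9×10⁻⁶ × 185 × 2950 = 14.68 mm.
This is smaller than the 28 mm clearance, so the strut expands freely without reaching the stop — the stress is zero.

σ ≈ 0 MPa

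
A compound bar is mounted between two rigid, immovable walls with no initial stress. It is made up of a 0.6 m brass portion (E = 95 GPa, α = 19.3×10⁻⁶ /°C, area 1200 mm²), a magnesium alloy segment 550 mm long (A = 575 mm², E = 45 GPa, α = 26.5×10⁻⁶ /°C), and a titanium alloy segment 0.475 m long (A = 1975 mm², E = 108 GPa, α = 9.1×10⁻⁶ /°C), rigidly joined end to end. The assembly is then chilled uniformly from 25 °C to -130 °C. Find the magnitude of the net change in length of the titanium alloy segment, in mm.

If the supports were absent, the total length change would be Σ αᵢΔT Lᵢ = 19.3×10⁻⁶×155×600 + 26.5×10⁻⁶×155×550 + 9.1×10⁻⁶×155×475 = 4.724 mm.
Since the ends are fixed, an axial force P builds up, equal in every segment, with P · Σ Lᵢ/(AᵢEᵢ) = δ_free.
Σ Lᵢ/(AᵢEᵢ) = 600/(1200×95×10³) + 550/(575×45×10³) + 475/(1975×108×10³) = 2.875×10⁻⁵ mm/N.
So P = 4.724 / 2.875×10⁻⁵ = 164.3 kN, tensile.
For the titanium alloy segment, free thermal change = 9.1×10⁻⁶×155×475 = 0.67 mm and elastic change from P = 164300×475/(1975×108×10³) = 0.366 mm; these oppose, so the net change is 0.304 mm (segment shortens).

|ΔL| ≈ 0.304 mm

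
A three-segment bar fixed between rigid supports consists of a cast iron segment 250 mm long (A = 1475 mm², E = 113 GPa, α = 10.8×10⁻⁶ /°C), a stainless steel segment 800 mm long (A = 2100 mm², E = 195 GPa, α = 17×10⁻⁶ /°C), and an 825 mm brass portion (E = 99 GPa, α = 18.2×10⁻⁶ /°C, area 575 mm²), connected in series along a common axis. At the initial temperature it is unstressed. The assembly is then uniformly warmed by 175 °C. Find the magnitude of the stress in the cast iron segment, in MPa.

σ ≈ 207 MPa (compressive)

With the walls removed the bar would change length by δ_free = Σ αᵢΔT Lᵢ = 10.8×10⁻⁶×175×250 + 17×10⁻⁶×175×800 + 18.2×10⁻⁶×175×825 = 5.48 mm.
The walls prevent any net length change, so an axial force P (same in every segment) develops. Compatibility: P · Σ Lᵢ/(AᵢEᵢ) = δ_free.
The series flexibility is Σ Lᵢ/(AᵢEᵢ) = 250/(1475×113×10³) + 800/(2100×195×10³) + 825/(575×99×10³) = 1.795×10⁻⁵ mm/N.
Hence P = δ_free / Σ(L/AE) = 5.48/1.795×10⁻⁵ = 305.4 kN (compressive).
σ_{cast iron} = P / A = 305400 / 1475 = 207 MPa.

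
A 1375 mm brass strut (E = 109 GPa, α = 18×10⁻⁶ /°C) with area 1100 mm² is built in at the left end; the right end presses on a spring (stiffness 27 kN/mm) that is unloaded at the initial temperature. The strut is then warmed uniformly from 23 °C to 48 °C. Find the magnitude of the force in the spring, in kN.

P ≈ 12.8 kN

If the spring were absent the strut would lengthen by αΔT L = 18×10⁻⁶ × 25 × 1375 = 0.6188 mm.
With a force P in the spring, the elastic change of the strut is PL/(AE) and that of the spring is P/k; compatibility requires their sum to equal δ_free.
So P = δ_free / [L/(AE) + 1/k] = 0.6188 / [ 1375/(1100×109×10³) + 1/(27×10³) ].
P = 0.6188 / 4.85×10⁻⁵ = 12760 N.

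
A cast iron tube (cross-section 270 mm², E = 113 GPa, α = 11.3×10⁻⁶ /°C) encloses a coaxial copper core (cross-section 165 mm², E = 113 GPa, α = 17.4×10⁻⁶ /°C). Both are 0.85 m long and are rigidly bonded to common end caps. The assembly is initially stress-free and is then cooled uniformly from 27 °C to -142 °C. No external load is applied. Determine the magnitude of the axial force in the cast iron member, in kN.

P ≈ 11.9 kN (compressive in the cast iron)

The copper has the larger α, so on cooling it would change length more than the cast iron if both were free. The rigid plates force a common final length, so the copper is put into tension and the cast iron into compression, with equal and opposite forces P (no external load).
Compatibility of the two members (thermal + elastic change equal): (α₁ − α₂)ΔT = P·[1/(A₁E₁) + 1/(A₂E₂)].
|α₁ − α₂|·ΔT = 6.1×10⁻⁶ × 169 = 0.001031.
1/(A₁E₁) + 1/(A₂E₂) = 1/(270×113×10³) + 1/(165×113×10³) = 8.641×10⁻⁸ N⁻¹.
So P = 0.001031 / 8.641×10⁻⁸ = 11.93 kN.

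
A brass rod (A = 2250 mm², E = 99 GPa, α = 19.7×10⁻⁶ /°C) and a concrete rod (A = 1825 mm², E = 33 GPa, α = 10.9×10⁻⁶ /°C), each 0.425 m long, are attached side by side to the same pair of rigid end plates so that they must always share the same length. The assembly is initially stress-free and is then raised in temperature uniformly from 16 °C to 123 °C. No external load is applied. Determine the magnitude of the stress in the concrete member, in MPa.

The brass has the larger α, so on heating it would change length more than the concrete if both were free. The rigid plates force a common final length, so the brass is put into compression and the concrete into tension, with equal and opposite forces P (no external load).
Setting the final lengths equal and cancelling L: (α₁ − α₂)ΔT = P/(A₁E₁) + P/(A₂E₂).
|α₁ − α₂|·ΔT = 8.8×10⁻⁶ × 107 = 0.0009416.
1/(A₁E₁) + 1/(A₂E₂) = 1/(2250×99×10³) + 1/(1825×33×10³) = 2.109×10⁻⁸ N⁻¹.
P = 0.0009416 / 2.109×10⁻⁸ = 44640 N = 44.64 kN.
σ_{concrete} = P/A₂ = 44640/1825 = 24.46 MPa, tensile.

σ ≈ 24.5 MPa (tensile)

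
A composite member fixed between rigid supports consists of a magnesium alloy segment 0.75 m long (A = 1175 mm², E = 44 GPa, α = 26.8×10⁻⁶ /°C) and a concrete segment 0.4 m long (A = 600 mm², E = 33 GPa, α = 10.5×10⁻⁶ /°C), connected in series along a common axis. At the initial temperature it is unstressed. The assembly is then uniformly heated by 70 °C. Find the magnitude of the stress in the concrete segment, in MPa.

σ ≈ 81.7 MPa (compressive)

Free thermal expansion of the whole bar: Σ αᵢΔT Lᵢ = 26.8×10⁻⁶×70×750 + 10.5×10⁻⁶×70×400 = 1.701 mm.
Since the ends are fixed, an axial force P builds up, equal in every segment, with P · Σ Lᵢ/(AᵢEᵢ) = δ_free.
The series flexibility is Σ Lᵢ/(AᵢEᵢ) = 750/(1175×44×10³) + 400/(600×33×10³) = 3.471×10⁻⁵ mm/N.
Hence P = δ_free / Σ(L/AE) = 1.701/3.471×10⁻⁵ = 49.01 kN (compressive).
σ_{concrete} = P / A = 49010 / 600 = 81.68 MPa.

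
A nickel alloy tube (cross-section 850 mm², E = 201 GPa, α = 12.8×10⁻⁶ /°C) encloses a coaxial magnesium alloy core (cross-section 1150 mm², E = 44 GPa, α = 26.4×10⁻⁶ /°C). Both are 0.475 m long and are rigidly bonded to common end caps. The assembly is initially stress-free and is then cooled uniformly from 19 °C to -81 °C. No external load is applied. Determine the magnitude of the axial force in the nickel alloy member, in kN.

Equilibrium of a rigid end plate with no external load gives equal and opposite internal forces ±P in the two members. Since α_{magnesium alloy} > α_{nickel alloy}, cooling drives the magnesium alloy into tension and the nickel alloy into compression.
Compatibility of the two members (thermal + elastic change equal): (α₁ − α₂)ΔT = P·[1/(A₁E₁) + 1/(A₂E₂)].
|α₁ − α₂|·ΔT = 13.6×10⁻⁶ × 100 = 0.00136.
1/(A₁E₁) + 1/(A₂E₂) = 1/(850×201×10³) + 1/(1150×44×10³) = 2.562×10⁻⁸ N⁻¹.
P = 0.00136 / 2.562×10⁻⁸ = 53090 N = 53.09 kN.

P ≈ 53.1 kN (compressive in the nickel alloy)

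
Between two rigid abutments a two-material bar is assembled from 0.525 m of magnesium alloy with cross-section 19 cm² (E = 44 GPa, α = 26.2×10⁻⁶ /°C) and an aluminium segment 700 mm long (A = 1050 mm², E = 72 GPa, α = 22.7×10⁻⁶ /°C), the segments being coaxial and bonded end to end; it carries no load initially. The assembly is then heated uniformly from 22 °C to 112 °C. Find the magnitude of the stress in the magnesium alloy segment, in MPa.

σ ≈ 90.4 MPa (compressive)

With the walls removed the bar would change length by δ_free = Σ αᵢΔT Lᵢ = 26.2×10⁻⁶×90×525 + 22.7×10⁻⁶×90×700 = 2.668 mm.
Since the ends are fixed, an axial force P builds up, equal in every segment, with P · Σ Lᵢ/(AᵢEᵢ) = δ_free.
The series flexibility is Σ Lᵢ/(AᵢEᵢ) = 525/(1900×44×10³) + 700/(1050×72×10³) = 1.554×10⁻⁵ mm/N.
So P = 2.668 / 1.554×10⁻⁵ = 171.7 kN, compressive.
σ_{magnesium alloy} = P / A = 171700 / 1900 = 90.37 MPa.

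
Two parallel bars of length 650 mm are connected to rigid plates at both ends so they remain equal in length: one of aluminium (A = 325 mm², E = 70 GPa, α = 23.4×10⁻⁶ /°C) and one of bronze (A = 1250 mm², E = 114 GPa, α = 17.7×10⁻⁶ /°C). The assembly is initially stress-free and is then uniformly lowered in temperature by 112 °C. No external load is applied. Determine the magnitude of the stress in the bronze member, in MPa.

Both members must finish at the same length. With the larger α, the aluminium tends to over-contract; the plates restrain it, putting the aluminium in tension and the bronze in compression. With no external load the two internal forces are equal and opposite, magnitude P.
Compatibility of the two members (thermal + elastic change equal): (α₁ − α₂)ΔT = P·[1/(A₁E₁) + 1/(A₂E₂)].
|α₁ − α₂|·ΔT = 5.7×10⁻⁶ × 112 = 0.0006384.
1/(A₁E₁) + 1/(A₂E₂) = 1/(325×70×10³) + 1/(1250×114×10³) = 5.097×10⁻⁸ N⁻¹.
P = 0.0006384 / 5.097×10⁻⁸ = 12520 N = 12.52 kN.
σ_{bronze} = P/A₂ = 12520/1250 = 10.02 MPa, compressive.

σ ≈ 10 MPa (compressive)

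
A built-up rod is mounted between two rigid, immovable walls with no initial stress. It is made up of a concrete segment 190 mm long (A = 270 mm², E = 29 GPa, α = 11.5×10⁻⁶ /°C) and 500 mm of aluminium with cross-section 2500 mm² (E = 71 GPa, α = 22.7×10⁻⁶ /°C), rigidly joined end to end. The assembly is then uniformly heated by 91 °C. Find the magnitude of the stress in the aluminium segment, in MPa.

σ ≈ 18.2 MPa (compressive)

If the supports were absent, the total length change would be Σ αᵢΔT Lᵢ = 11.5×10⁻⁶×91×190 + 22.7×10⁻⁶×91×500 = 1.232 mm.
The walls prevent any net length change, so an axial force P (same in every segment) develops. Compatibility: P · Σ Lᵢ/(AᵢEᵢ) = δ_free.
Σ Lᵢ/(AᵢEᵢ) = 190/(270×29×10³) + 500/(2500×71×10³) = 2.708×10⁻⁵ mm/N.
Hence P = δ_free / Σ(L/AE) = 1.232/2.708×10⁻⁵ = 45.48 kN (compressive).
σ_{aluminium} = P / A = 45480 / 2500 = 18.19 MPa.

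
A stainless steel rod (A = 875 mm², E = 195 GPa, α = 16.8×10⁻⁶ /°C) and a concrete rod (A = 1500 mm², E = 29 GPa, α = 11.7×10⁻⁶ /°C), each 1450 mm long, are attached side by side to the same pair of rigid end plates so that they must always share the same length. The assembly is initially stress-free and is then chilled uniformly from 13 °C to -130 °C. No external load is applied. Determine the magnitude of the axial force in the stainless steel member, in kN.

Equilibrium of a rigid end plate with no external load gives equal and opposite internal forces ±P in the two members. Since α_{stainless steel} > α_{concrete}, cooling drives the stainless steel into tension and the concrete into compression.
Equating the net (thermal + elastic) strains gives |α₁ − α₂|·ΔT = P·[1/(A₁E₁) + 1/(A₂E₂)].
|α₁ − α₂|·ΔT = 5.1×10⁻⁶ × 143 = 0.0007293.
1/(A₁E₁) + 1/(A₂E₂) = 1/(875×195×10³) + 1/(1500×29×10³) = 2.885×10⁻⁸ N⁻¹.
P = 0.0007293 / 2.885×10⁻⁸ = 25280 N = 25.28 kN.

P ≈ 25.3 kN (tensile in the stainless steel)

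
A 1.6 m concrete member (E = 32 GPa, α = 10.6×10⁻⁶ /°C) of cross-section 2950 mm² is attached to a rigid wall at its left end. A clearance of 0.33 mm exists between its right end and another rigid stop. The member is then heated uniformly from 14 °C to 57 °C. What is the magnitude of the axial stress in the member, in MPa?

σ ≈ 7.99 MPa (compressive)

Unrestrained expansion: δ_free = αΔT L = 10.6×10⁻⁶ × 43 × 1600 = 0.7293 mm.
After closing the 0.33 mm clearance, 0.7293 − 0.33 = 0.3993 mm of expansion remains to be suppressed by the wall.
That suppressed elongation corresponds to σ = E·Δ/L = 32×10³ × 0.3993/1600 = 7.986 MPa.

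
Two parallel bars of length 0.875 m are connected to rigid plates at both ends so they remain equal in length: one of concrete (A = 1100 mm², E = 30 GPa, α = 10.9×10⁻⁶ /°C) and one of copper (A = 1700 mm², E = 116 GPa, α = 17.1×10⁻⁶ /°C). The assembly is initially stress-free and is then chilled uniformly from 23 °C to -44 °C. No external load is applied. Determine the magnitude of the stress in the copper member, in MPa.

σ ≈ 6.91 MPa (tensile)

Equilibrium of a rigid end plate with no external load gives equal and opposite internal forces ±P in the two members. Since α_{copper} > α_{concrete}, cooling drives the copper into tension and the concrete into compression.
Setting the final lengths equal and cancelling L: (α₁ − α₂)ΔT = P/(A₁E₁) + P/(A₂E₂).
|α₁ − α₂|·ΔT = 6.2×10⁻⁶ × 67 = 0.0004154.
1/(A₁E₁) + 1/(A₂E₂) = 1/(1100×30×10³) + 1/(1700×116×10³) = 3.537×10⁻⁸ N⁻¹.
P = 0.0004154 / 3.537×10⁻⁸ = 11740 N = 11.74 kN.
σ_{copper} = P/A₂ = 11740/1700 = 6.908 MPa, tensile.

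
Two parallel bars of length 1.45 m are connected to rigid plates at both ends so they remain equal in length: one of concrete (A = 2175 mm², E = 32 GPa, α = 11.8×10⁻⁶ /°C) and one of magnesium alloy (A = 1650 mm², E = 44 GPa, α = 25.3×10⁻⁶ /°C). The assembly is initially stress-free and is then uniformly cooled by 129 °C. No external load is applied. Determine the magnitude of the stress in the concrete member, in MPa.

σ ≈ 28.5 MPa (compressive)

Equilibrium of a rigid end plate with no external load gives equal and opposite internal forces ±P in the two members. Since α_{magnesium alloy} > α_{concrete}, cooling drives the magnesium alloy into tension and the concrete into compression.
Compatibility of the two members (thermal + elastic change equal): (α₁ − α₂)ΔT = P·[1/(A₁E₁) + 1/(A₂E₂)].
|α₁ − α₂|·ΔT = 13.5×10⁻⁶ × 129 = 0.001741.
1/(A₁E₁) + 1/(A₂E₂) = 1/(2175×32×10³) + 1/(1650×44×10³) = 2.814×10⁻⁸ N⁻¹.
So P = 0.001741 / 2.814×10⁻⁸ = 61.88 kN.
σ_{concrete} = P/A₁ = 61880/2175 = 28.45 MPa, compressive.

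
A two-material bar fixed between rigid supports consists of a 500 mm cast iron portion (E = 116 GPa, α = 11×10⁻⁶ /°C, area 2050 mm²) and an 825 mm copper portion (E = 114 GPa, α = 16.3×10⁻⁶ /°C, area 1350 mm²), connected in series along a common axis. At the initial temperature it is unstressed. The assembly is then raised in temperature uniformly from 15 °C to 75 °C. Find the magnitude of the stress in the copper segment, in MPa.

σ ≈ 113 MPa (compressive)

Free thermal expansion of the whole bar: Σ αᵢΔT Lᵢ = 11×10⁻⁶×60×500 + 16.3×10⁻⁶×60×825 = 1.137 mm.
Since the ends are fixed, an axial force P builds up, equal in every segment, with P · Σ Lᵢ/(AᵢEᵢ) = δ_free.
The series flexibility is Σ Lᵢ/(AᵢEᵢ) = 500/(2050×116×10³) + 825/(1350×114×10³) = 7.463×10⁻⁶ mm/N.
So P = 1.137 / 7.463×10⁻⁶ = 152.3 kN, compressive.
σ_{copper} = P / A = 152300 / 1350 = 112.8 MPa.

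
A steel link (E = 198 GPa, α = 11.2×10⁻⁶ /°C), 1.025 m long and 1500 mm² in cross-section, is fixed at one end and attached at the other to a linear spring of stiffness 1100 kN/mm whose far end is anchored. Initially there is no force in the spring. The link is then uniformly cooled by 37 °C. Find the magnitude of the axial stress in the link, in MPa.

If the spring were absent the link would shorten by αΔT L = 11.2×10⁻⁶ × 37 × 1025 = 0.4248 mm.
With a force P in the spring, the elastic change of the link is PL/(AE) and that of the spring is P/k; compatibility requires their sum to equal δ_free.
So P = δ_free / [L/(AE) + 1/k] = 0.4248 / [ 1025/(1500×198×10³) + 1/(1100×10³) ].
P = 0.4248 / 4.36×10⁻⁶ = 97420 N.
σ = P/A = 97420/1500 = 64.94 MPa.

σ ≈ 64.9 MPa (tensile)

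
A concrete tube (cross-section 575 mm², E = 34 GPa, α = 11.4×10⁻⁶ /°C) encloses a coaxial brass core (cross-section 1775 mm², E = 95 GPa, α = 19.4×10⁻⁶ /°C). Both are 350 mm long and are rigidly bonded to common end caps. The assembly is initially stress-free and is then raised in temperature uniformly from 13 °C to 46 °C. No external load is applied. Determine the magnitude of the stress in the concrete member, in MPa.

σ ≈ 8.04 MPa (tensile)

Both members must finish at the same length. With the larger α, the brass tends to over-expand; the plates restrain it, putting the brass in compression and the concrete in tension. With no external load the two internal forces are equal and opposite, magnitude P.
Compatibility of the two members (thermal + elastic change equal): (α₁ − α₂)ΔT = P·[1/(A₁E₁) + 1/(A₂E₂)].
|α₁ − α₂|·ΔT = 8×10⁻⁶ × 33 = 0.000264.
1/(A₁E₁) + 1/(A₂E₂) = 1/(575×34×10³) + 1/(1775×95×10³) = 5.708×10⁻⁸ N⁻¹.
So P = 0.000264 / 5.708×10⁻⁸ = 4.625 kN.
σ_{concrete} = P/A₁ = 4625/575 = 8.043 MPa, tensile.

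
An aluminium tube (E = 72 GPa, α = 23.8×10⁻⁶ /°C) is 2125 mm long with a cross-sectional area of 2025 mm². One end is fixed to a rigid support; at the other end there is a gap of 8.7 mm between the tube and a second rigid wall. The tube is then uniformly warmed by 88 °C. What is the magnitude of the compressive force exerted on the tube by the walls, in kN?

P ≈ 0 kN

Free thermal elongation = αΔT L = 23.8×10⁻⁶ × 88 × 2125 = 4.451 mm.
This is smaller than the 8.7 mm clearance, so the tube expands freely without reaching the stop — the stress is zero.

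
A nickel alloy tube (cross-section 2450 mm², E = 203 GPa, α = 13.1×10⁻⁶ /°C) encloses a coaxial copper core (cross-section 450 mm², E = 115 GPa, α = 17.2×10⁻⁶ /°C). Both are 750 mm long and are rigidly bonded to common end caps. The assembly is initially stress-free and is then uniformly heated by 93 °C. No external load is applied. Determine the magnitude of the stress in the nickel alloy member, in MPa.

The copper has the larger α, so on heating it would change length more than the nickel alloy if both were free. The rigid plates force a common final length, so the copper is put into compression and the nickel alloy into tension, with equal and opposite forces P (no external load).
Compatibility of the two members (thermal + elastic change equal): (α₁ − α₂)ΔT = P·[1/(A₁E₁) + 1/(A₂E₂)].
|α₁ − α₂|·ΔT = 4.1×10⁻⁶ × 93 = 0.0003813.
1/(A₁E₁) + 1/(A₂E₂) = 1/(2450×203×10³) + 1/(450×115×10³) = 2.133×10⁻⁸ N⁻¹.
P = 0.0003813 / 2.133×10⁻⁸ = 17870 N = 17.87 kN.
σ_{nickel alloy} = P/A₁ = 17870/2450 = 7.295 MPa, tensile.

σ ≈ 7.29 MPa (tensile)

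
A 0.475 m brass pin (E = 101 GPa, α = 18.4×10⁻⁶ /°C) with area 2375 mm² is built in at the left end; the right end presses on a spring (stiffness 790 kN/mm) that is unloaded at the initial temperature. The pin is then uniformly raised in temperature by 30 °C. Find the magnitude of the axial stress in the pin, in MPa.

σ ≈ 34 MPa (compressive)

The unrestrained thermal change is αΔT L = 18.4×10⁻⁶ × 30 × 475 = 0.2622 mm.
With a force P in the spring, the elastic change of the pin is PL/(AE) and that of the spring is P/k; compatibility requires their sum to equal δ_free.
P [ L/(AE) + 1/k ] = δ_free → P [ 475/(2375×101×10³) + 1/(790×10³) ] = 0.2622.
P = 0.2622 / 3.246×10⁻⁶ = 80780 N.
σ = P/A = 80780/2375 = 34.01 MPa.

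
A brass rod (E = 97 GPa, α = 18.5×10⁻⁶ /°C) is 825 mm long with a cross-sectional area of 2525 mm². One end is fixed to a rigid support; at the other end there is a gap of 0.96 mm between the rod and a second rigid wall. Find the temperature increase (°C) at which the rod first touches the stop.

ΔT ≈ 62.9 °C

Contact occurs when the free expansion equals the gap: αΔT L = 0.96 mm.
ΔT = 0.96 / (18.5×10⁻⁶ × 825) = 62.9 °C.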